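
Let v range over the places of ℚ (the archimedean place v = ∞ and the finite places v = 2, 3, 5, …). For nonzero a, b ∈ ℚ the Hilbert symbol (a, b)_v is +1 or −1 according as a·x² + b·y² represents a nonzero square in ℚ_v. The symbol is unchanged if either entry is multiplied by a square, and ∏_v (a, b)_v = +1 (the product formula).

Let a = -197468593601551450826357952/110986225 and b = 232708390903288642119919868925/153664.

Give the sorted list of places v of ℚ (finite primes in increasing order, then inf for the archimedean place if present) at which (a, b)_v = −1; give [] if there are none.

[3, 23, 37, 41]

(a, b) ≡ (-5715523, 3035517) mod (ℚ^×)²; places V = {2, 3, 5, 7, 11, 17, 19, 23, 29, 37, 41, 43, 47, ∞}.
(a,b)_43: α=-2, u≡29; β=0, v≡34 (mod 43); (29|43)=-1, (34|43)=-1; sign (−1)^0·-1^0·-1^-2 = +1.
(a,b)_∞: sgn(-5715523)=−, sgn(3035517)=+, so +1.
(a,b)_5: α=-2, u≡2; β=2, v≡3 (mod 5); (2|5)=-1, (3|5)=-1; sign (−1)^0·-1^2·-1^-2 = +1.
(a,b)_11: α=3, u≡9; β=4, v≡4 (mod 11); (9|11)=+1, (4|11)=+1; sign (−1)^0·+1^4·+1^3 = +1.
(a,b)_37: α=2, u≡31; β=3, v≡33 (mod 37); (31|37)=-1, (33|37)=+1; sign (−1)^0·-1^3·+1^2 = -1.
(a,b)_3: α=10, u≡2; β=13, v≡2 (mod 3); (2|3)=-1, (2|3)=-1; sign (−1)^0·-1^13·-1^10 = -1.
(a,b)_2: α=6, β=-6; u≡5, v≡5 (mod 8); ε(u)ε(v)=0·0, αω(v)=6·1, βω(u)=-6·1; sum ≡ 0  ⇒  +1.
(a,b)_19: α=3, u≡13; β=4, v≡7 (mod 19); (13|19)=-1, (7|19)=+1; sign (−1)^0·-1^4·+1^3 = +1.
(a,b)_23: α=3, u≡22; β=1, v≡10 (mod 23); (22|23)=-1, (10|23)=-1; sign (−1)^1·-1^1·-1^3 = -1.
(a,b)_29: α=1, u≡2; β=1, v≡11 (mod 29); (2|29)=-1, (11|29)=-1; sign (−1)^0·-1^1·-1^1 = +1.
(a,b)_41: α=1, u≡38; β=1, v≡23 (mod 41); (38|41)=-1, (23|41)=+1; sign (−1)^0·-1^1·+1^1 = -1.
(a,b)_17: α=2, u≡9; β=0, v≡12 (mod 17); (9|17)=+1, (12|17)=-1; sign (−1)^0·+1^0·-1^2 = +1.
(a,b)_47: α=0, u≡21; β=2, v≡5 (mod 47); (21|47)=+1, (5|47)=-1; sign (−1)^0·+1^2·-1^0 = +1.
(a,b)_7: α=-4, u≡6; β=-4, v≡2 (mod 7); (6|7)=-1, (2|7)=+1; sign (−1)^0·-1^-4·+1^-4 = +1.
|Ram(-5715523, 3035517)| = 4, even; anisotropic at {3, 23, 37, 41}.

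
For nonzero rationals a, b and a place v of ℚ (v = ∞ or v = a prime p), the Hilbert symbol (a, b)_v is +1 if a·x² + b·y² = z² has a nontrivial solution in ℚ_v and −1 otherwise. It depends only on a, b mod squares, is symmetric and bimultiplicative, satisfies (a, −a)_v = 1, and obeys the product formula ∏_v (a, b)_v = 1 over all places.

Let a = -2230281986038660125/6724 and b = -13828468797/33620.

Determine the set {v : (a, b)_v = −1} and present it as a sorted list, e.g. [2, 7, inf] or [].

Mod squares: a ≡ -28405, b ≡ -36465. Check v ∈ {∞, 2, 3, 5, 11, 13, 17, 19, 23, 41}.
v=2: v_2(a)=-2, v_2(b)=-2; units ≡ 3, 7 (mod 8); ε·ε+αω+βω = 1·1+-2·0+-2·1 ≡ 1  ⇒  (a,b)_2 = -1.
v=∞: -28405 < 0 and -36465 < 0  ⇒  (a,b)_∞ = -1.
v=17: a=17^2·(≡16), b=17^3·(≡5) mod 17; (16|17)=+1, (5|17)=-1; (−1)^{2·3·8}·(+1)^3·(-1)^2 = +1.
v=41: a=41^-2·(≡16), b=41^-2·(≡21) mod 41; (16|41)=+1, (21|41)=+1; (−1)^{-2·-2·20}·(+1)^-2·(+1)^-2 = +1.
v=11: a=11^2·(≡6), b=11^1·(≡8) mod 11; (6|11)=-1, (8|11)=-1; (−1)^{2·1·5}·(-1)^1·(-1)^2 = -1.
v=3: a=3^12·(≡2), b=3^9·(≡1) mod 3; (2|3)=-1, (1|3)=+1; (−1)^{12·9·1}·(-1)^9·(+1)^12 = -1.
v=19: a=19^1·(≡11), b=19^0·(≡8) mod 19; (11|19)=+1, (8|19)=-1; (−1)^{1·0·9}·(+1)^0·(-1)^1 = -1.
v=13: a=13^3·(≡4), b=13^1·(≡12) mod 13; (4|13)=+1, (12|13)=+1; (−1)^{3·1·6}·(+1)^1·(+1)^3 = +1.
v=23: a=23^1·(≡10), b=23^0·(≡3) mod 23; (10|23)=-1, (3|23)=+1; (−1)^{1·0·11}·(-1)^0·(+1)^1 = +1.
v=5: a=5^3·(≡1), b=5^-1·(≡2) mod 5; (1|5)=+1, (2|5)=-1; (−1)^{3·-1·2}·(+1)^-1·(-1)^3 = -1.
Ram(-28405, -36465) = {2, 3, 5, 11, 19, ∞}; no ℚ_2-point on the conic.

[2, 3, 5, 11, 19, inf]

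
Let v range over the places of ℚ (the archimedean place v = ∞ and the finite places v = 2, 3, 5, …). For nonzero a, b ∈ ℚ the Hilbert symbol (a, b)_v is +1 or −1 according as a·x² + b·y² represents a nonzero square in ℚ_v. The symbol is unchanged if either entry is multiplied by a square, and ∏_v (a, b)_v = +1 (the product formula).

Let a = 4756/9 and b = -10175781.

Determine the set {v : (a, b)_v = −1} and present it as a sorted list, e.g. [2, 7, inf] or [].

[7, 31]

Mod squares: a ≡ 1189, b ≡ -207669. Check v ∈ {∞, 2, 3, 7, 11, 29, 31, 41}.
v=41: a=41^1·(≡22), b=41^0·(≡9) mod 41; (22|41)=-1, (9|41)=+1; (−1)^{1·0·20}·(-1)^0·(+1)^1 = +1.
v=3: a=3^-2·(≡1), b=3^1·(≡2) mod 3; (1|3)=+1, (2|3)=-1; (−1)^{-2·1·1}·(+1)^1·(-1)^-2 = +1.
v=∞: 1189 > 0 and -207669 < 0  ⇒  (a,b)_∞ = +1.
v=31: a=31^0·(≡29), b=31^1·(≡8) mod 31; (29|31)=-1, (8|31)=+1; (−1)^{0·1·15}·(-1)^1·(+1)^0 = -1.
v=11: a=11^0·(≡9), b=11^1·(≡7) mod 11; (9|11)=+1, (7|11)=-1; (−1)^{0·1·5}·(+1)^1·(-1)^0 = +1.
v=29: a=29^1·(≡15), b=29^1·(≡11) mod 29; (15|29)=-1, (11|29)=-1; (−1)^{1·1·14}·(-1)^1·(-1)^1 = +1.
v=7: a=7^0·(≡5), b=7^3·(≡6) mod 7; (5|7)=-1, (6|7)=-1; (−1)^{0·3·3}·(-1)^3·(-1)^0 = -1.
v=2: v_2(a)=2, v_2(b)=0; units ≡ 5, 3 (mod 8); ε·ε+αω+βω = 0·1+2·1+0·1 ≡ 0  ⇒  (a,b)_2 = +1.
(1189, -207669 / ℚ) ramifies at {7, 31}: a division algebra.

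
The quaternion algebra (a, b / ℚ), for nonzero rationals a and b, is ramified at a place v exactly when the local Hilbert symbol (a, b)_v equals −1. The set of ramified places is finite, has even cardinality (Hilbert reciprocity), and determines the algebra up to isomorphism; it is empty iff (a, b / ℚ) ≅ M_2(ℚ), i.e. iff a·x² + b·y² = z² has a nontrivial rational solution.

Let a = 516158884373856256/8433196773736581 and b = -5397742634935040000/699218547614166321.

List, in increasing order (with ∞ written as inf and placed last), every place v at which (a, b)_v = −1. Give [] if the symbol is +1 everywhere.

Mod squares: a ≡ 21, b ≡ -494. Check v ∈ {∞, 2, 3, 5, 7, 11, 13, 17, 19, 23}.
v=23: a=23^2·(≡20), b=23^4·(≡16) mod 23; (20|23)=-1, (16|23)=+1; (−1)^{2·4·11}·(-1)^4·(+1)^2 = +1.
v=13: a=13^4·(≡5), b=13^3·(≡1) mod 13; (5|13)=-1, (1|13)=+1; (−1)^{4·3·6}·(-1)^3·(+1)^4 = -1.
v=3: a=3^-15·(≡1), b=3^-20·(≡1) mod 3; (1|3)=+1, (1|3)=+1; (−1)^{-15·-20·1}·(+1)^-20·(+1)^-15 = +1.
v=5: a=5^0·(≡1), b=5^4·(≡1) mod 5; (1|5)=+1, (1|5)=+1; (−1)^{0·4·2}·(+1)^4·(+1)^0 = +1.
v=11: a=11^-2·(≡2), b=11^0·(≡1) mod 11; (2|11)=-1, (1|11)=+1; (−1)^{-2·0·5}·(-1)^0·(+1)^-2 = +1.
v=19: a=19^4·(≡14), b=19^3·(≡10) mod 19; (14|19)=-1, (10|19)=-1; (−1)^{4·3·9}·(-1)^3·(-1)^4 = -1.
v=∞: 21 > 0 and -494 < 0  ⇒  (a,b)_∞ = +1.
v=2: v_2(a)=18, v_2(b)=11; units ≡ 5, 1 (mod 8); ε·ε+αω+βω = 0·0+18·0+11·1 ≡ 1  ⇒  (a,b)_2 = -1.
v=17: a=17^-2·(≡2), b=17^-4·(≡16) mod 17; (2|17)=+1, (16|17)=+1; (−1)^{-2·-4·8}·(+1)^-4·(+1)^-2 = +1.
v=7: a=7^-5·(≡5), b=7^-4·(≡5) mod 7; (5|7)=-1, (5|7)=-1; (−1)^{-5·-4·3}·(-1)^-4·(-1)^-5 = -1.
|Ram(21, -494)| = 4, even; anisotropic at {2, 7, 13, 19}.

[2, 7, 13, 19]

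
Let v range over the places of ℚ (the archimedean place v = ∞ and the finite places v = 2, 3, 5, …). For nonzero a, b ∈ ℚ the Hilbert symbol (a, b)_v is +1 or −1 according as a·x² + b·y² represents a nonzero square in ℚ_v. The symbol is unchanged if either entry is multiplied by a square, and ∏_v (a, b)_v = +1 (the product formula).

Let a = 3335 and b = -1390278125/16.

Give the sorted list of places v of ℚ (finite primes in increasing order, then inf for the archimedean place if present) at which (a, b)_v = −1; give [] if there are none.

[2, 5]

(a, b) ≡ (3335, -5) mod (ℚ^×)²; places V = {2, 5, 23, 29, ∞}.
(a,b)_2: α=0, β=-4; u≡7, v≡3 (mod 8); ε(u)ε(v)=1·1, αω(v)=0·1, βω(u)=-4·0; sum ≡ 1  ⇒  -1.
(a,b)_29: α=1, u≡28; β=2, v≡23 (mod 29); (28|29)=+1, (23|29)=+1; sign (−1)^0·+1^2·+1^1 = +1.
(a,b)_23: α=1, u≡7; β=2, v≡1 (mod 23); (7|23)=-1, (1|23)=+1; sign (−1)^0·-1^2·+1^1 = +1.
(a,b)_∞: sgn(3335)=+, sgn(-5)=−, so +1.
(a,b)_5: α=1, u≡2; β=5, v≡1 (mod 5); (2|5)=-1, (1|5)=+1; sign (−1)^0·-1^5·+1^1 = -1.
Ram(3335, -5) = {2, 5}; no ℚ_2-point on the conic.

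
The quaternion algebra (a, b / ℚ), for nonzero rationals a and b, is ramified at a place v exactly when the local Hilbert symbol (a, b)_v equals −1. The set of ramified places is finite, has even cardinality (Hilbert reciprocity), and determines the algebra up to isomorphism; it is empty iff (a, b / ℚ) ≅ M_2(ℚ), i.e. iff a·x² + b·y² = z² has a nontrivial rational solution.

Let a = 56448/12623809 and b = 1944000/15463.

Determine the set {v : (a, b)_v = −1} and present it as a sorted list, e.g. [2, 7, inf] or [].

Mod squares: a ≡ 2, b ≡ 105. Check v ∈ {∞, 2, 3, 5, 7, 11, 17, 19, 47}.
v=11: a=11^-2·(≡8), b=11^0·(≡10) mod 11; (8|11)=-1, (10|11)=-1; (−1)^{-2·0·5}·(-1)^0·(-1)^-2 = +1.
v=2: v_2(a)=7, v_2(b)=6; units ≡ 1, 1 (mod 8); ε·ε+αω+βω = 0·0+7·0+6·0 ≡ 0  ⇒  (a,b)_2 = +1.
v=7: a=7^2·(≡2), b=7^-1·(≡4) mod 7; (2|7)=+1, (4|7)=+1; (−1)^{2·-1·3}·(+1)^-1·(+1)^2 = +1.
v=47: a=47^0·(≡25), b=47^-2·(≡45) mod 47; (25|47)=+1, (45|47)=-1; (−1)^{0·-2·23}·(+1)^-2·(-1)^0 = +1.
v=17: a=17^-2·(≡1), b=17^0·(≡5) mod 17; (1|17)=+1, (5|17)=-1; (−1)^{-2·0·8}·(+1)^0·(-1)^-2 = +1.
v=5: a=5^0·(≡2), b=5^3·(≡4) mod 5; (2|5)=-1, (4|5)=+1; (−1)^{0·3·2}·(-1)^3·(+1)^0 = -1.
v=3: a=3^2·(≡2), b=3^5·(≡2) mod 3; (2|3)=-1, (2|3)=-1; (−1)^{2·5·1}·(-1)^5·(-1)^2 = -1.
v=19: a=19^-2·(≡2), b=19^0·(≡14) mod 19; (2|19)=-1, (14|19)=-1; (−1)^{-2·0·9}·(-1)^0·(-1)^-2 = +1.
v=∞: 2 > 0 and 105 > 0  ⇒  (a,b)_∞ = +1.
Ram(2, 105) = {3, 5}; no ℚ_3-point on the conic.

[3, 5]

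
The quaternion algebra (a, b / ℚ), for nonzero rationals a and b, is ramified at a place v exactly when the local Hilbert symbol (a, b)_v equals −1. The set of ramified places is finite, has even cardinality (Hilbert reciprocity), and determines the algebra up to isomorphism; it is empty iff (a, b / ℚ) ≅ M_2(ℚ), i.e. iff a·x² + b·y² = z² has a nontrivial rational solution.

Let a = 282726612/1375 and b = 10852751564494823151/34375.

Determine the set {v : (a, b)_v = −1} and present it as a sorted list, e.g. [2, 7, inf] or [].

(a, b) ≡ (7315, 21945) mod (ℚ^×)²; places V = {2, 3, 5, 7, 11, 19, ∞}.
(a,b)_3: α=12, u≡1; β=23, v≡1 (mod 3); (1|3)=+1, (1|3)=+1; sign (−1)^0·+1^23·+1^12 = +1.
(a,b)_7: α=1, u≡2; β=5, v≡6 (mod 7); (2|7)=+1, (6|7)=-1; sign (−1)^1·+1^5·-1^1 = +1.
(a,b)_5: α=-3, u≡2; β=-5, v≡1 (mod 5); (2|5)=-1, (1|5)=+1; sign (−1)^0·-1^-5·+1^-3 = -1.
(a,b)_19: α=1, u≡6; β=3, v≡8 (mod 19); (6|19)=+1, (8|19)=-1; sign (−1)^1·+1^3·-1^1 = +1.
(a,b)_11: α=-1, u≡9; β=-1, v≡3 (mod 11); (9|11)=+1, (3|11)=+1; sign (−1)^1·+1^-1·+1^-1 = -1.
(a,b)_2: α=2, β=0; u≡3, v≡1 (mod 8); ε(u)ε(v)=1·0, αω(v)=2·0, βω(u)=0·1; sum ≡ 0  ⇒  +1.
(a,b)_∞: sgn(7315)=+, sgn(21945)=+, so +1.
Ram(7315, 21945) = {5, 11}; no ℚ_5-point on the conic.

[5, 11]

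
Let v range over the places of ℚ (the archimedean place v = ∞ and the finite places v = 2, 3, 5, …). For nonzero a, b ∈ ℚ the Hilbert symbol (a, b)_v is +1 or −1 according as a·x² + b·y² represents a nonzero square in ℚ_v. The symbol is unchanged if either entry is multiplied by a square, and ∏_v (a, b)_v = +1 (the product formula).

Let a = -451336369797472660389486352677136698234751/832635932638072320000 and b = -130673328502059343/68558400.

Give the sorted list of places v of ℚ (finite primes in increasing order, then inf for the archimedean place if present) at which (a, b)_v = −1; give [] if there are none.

Mod squares: a ≡ -7293, b ≡ -7. Check v ∈ {∞, 2, 3, 5, 7, 11, 13, 17, 23, 31, 37}.
v=∞: -7293 < 0 and -7 < 0  ⇒  (a,b)_∞ = -1.
v=2: v_2(a)=-12, v_2(b)=-6; units ≡ 3, 1 (mod 8); ε·ε+αω+βω = 1·0+-12·0+-6·1 ≡ 0  ⇒  (a,b)_2 = +1.
v=5: a=5^-4·(≡2), b=5^-2·(≡2) mod 5; (2|5)=-1, (2|5)=-1; (−1)^{-4·-2·2}·(-1)^-2·(-1)^-4 = +1.
v=3: a=3^-19·(≡2), b=3^-4·(≡2) mod 3; (2|3)=-1, (2|3)=-1; (−1)^{-19·-4·1}·(-1)^-4·(-1)^-19 = -1.
v=17: a=17^5·(≡1), b=17^2·(≡14) mod 17; (1|17)=+1, (14|17)=-1; (−1)^{5·2·8}·(+1)^2·(-1)^5 = -1.
v=31: a=31^6·(≡12), b=31^2·(≡30) mod 31; (12|31)=-1, (30|31)=-1; (−1)^{6·2·15}·(-1)^2·(-1)^6 = +1.
v=13: a=13^5·(≡11), b=13^2·(≡8) mod 13; (11|13)=-1, (8|13)=-1; (−1)^{5·2·6}·(-1)^2·(-1)^5 = -1.
v=37: a=37^6·(≡21), b=37^2·(≡28) mod 37; (21|37)=+1, (28|37)=+1; (−1)^{6·2·18}·(+1)^2·(+1)^6 = +1.
v=11: a=11^3·(≡8), b=11^2·(≡1) mod 11; (8|11)=-1, (1|11)=+1; (−1)^{3·2·5}·(-1)^2·(+1)^3 = +1.
v=23: a=23^-4·(≡11), b=23^-2·(≡9) mod 23; (11|23)=-1, (9|23)=+1; (−1)^{-4·-2·11}·(-1)^-2·(+1)^-4 = +1.
v=7: a=7^10·(≡1), b=7^5·(≡3) mod 7; (1|7)=+1, (3|7)=-1; (−1)^{10·5·3}·(+1)^5·(-1)^10 = +1.
(-7293, -7 / ℚ) ramifies at {3, 13, 17, ∞}: a division algebra.

[3, 13, 17, inf]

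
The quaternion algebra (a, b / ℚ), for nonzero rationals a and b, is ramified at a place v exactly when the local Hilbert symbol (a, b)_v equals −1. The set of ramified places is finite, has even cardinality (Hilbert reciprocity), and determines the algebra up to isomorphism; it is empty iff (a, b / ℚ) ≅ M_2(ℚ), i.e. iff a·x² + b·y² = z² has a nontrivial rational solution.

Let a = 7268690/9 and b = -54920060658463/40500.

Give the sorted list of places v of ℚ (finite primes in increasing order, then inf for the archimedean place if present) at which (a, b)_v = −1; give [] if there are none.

Mod squares: a ≡ 43010, b ≡ -115115. Check v ∈ {∞, 2, 3, 5, 7, 11, 13, 17, 23}.
v=23: a=23^1·(≡19), b=23^1·(≡1) mod 23; (19|23)=-1, (1|23)=+1; (−1)^{1·1·11}·(-1)^1·(+1)^1 = +1.
v=11: a=11^1·(≡1), b=11^1·(≡7) mod 11; (1|11)=+1, (7|11)=-1; (−1)^{1·1·5}·(+1)^1·(-1)^1 = +1.
v=2: v_2(a)=1, v_2(b)=-2; units ≡ 1, 5 (mod 8); ε·ε+αω+βω = 0·0+1·1+-2·0 ≡ 1  ⇒  (a,b)_2 = -1.
v=17: a=17^1·(≡6), b=17^4·(≡2) mod 17; (6|17)=-1, (2|17)=+1; (−1)^{1·4·8}·(-1)^4·(+1)^1 = +1.
v=5: a=5^1·(≡2), b=5^-3·(≡3) mod 5; (2|5)=-1, (3|5)=-1; (−1)^{1·-3·2}·(-1)^-3·(-1)^1 = +1.
v=13: a=13^2·(≡5), b=13^5·(≡5) mod 13; (5|13)=-1, (5|13)=-1; (−1)^{2·5·6}·(-1)^5·(-1)^2 = -1.
v=7: a=7^0·(≡1), b=7^1·(≡5) mod 7; (1|7)=+1, (5|7)=-1; (−1)^{0·1·3}·(+1)^1·(-1)^0 = +1.
v=∞: 43010 > 0 and -115115 < 0  ⇒  (a,b)_∞ = +1.
v=3: a=3^-2·(≡2), b=3^-4·(≡1) mod 3; (2|3)=-1, (1|3)=+1; (−1)^{-2·-4·1}·(-1)^-4·(+1)^-2 = +1.
(43010, -115115 / ℚ) ramifies at {2, 13}: a division algebra.

[2, 13]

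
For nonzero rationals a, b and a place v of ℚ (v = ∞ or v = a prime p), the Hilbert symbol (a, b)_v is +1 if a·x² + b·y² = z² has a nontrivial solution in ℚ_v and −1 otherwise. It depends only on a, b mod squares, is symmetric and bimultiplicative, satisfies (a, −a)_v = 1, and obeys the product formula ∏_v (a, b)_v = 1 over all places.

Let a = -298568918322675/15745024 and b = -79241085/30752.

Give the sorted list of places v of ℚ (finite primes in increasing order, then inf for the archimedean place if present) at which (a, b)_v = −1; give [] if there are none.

[2, 3, 5, 7, 13, inf]

(a, b) ≡ (-3003, -330) mod (ℚ^×)²; places V = {2, 3, 5, 7, 11, 13, 31, ∞}.
(a,b)_5: α=2, u≡2; β=1, v≡4 (mod 5); (2|5)=-1, (4|5)=+1; sign (−1)^0·-1^1·+1^2 = -1.
(a,b)_11: α=3, u≡10; β=3, v≡9 (mod 11); (10|11)=-1, (9|11)=+1; sign (−1)^1·-1^3·+1^3 = +1.
(a,b)_∞: sgn(-3003)=−, sgn(-330)=−, so -1.
(a,b)_2: α=-14, β=-5; u≡5, v≡3 (mod 8); ε(u)ε(v)=0·1, αω(v)=-14·1, βω(u)=-5·1; sum ≡ 1  ⇒  -1.
(a,b)_7: α=5, u≡6; β=2, v≡3 (mod 7); (6|7)=-1, (3|7)=-1; sign (−1)^0·-1^2·-1^5 = -1.
(a,b)_13: α=3, u≡3; β=0, v≡11 (mod 13); (3|13)=+1, (11|13)=-1; sign (−1)^0·+1^0·-1^3 = -1.
(a,b)_3: α=5, u≡1; β=5, v≡1 (mod 3); (1|3)=+1, (1|3)=+1; sign (−1)^1·+1^5·+1^5 = -1.
(a,b)_31: α=-2, u≡18; β=-2, v≡30 (mod 31); (18|31)=+1, (30|31)=-1; sign (−1)^0·+1^-2·-1^-2 = +1.
(-3003, -330 / ℚ) ramifies at {2, 3, 5, 7, 13, ∞}: a division algebra.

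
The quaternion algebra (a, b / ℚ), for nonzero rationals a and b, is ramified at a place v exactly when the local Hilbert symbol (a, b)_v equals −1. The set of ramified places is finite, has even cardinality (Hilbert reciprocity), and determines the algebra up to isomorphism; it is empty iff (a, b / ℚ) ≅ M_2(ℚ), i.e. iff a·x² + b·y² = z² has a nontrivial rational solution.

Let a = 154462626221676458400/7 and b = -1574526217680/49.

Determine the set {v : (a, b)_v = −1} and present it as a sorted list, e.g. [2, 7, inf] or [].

(a, b) ≡ (518, -98605) mod (ℚ^×)²; places V = {2, 3, 5, 7, 11, 13, 37, 41, ∞}.
(a,b)_∞: sgn(518)=+, sgn(-98605)=−, so +1.
(a,b)_2: α=5, β=4; u≡3, v≡3 (mod 8); ε(u)ε(v)=1·1, αω(v)=5·1, βω(u)=4·1; sum ≡ 0  ⇒  +1.
(a,b)_41: α=2, u≡30; β=1, v≡27 (mod 41); (30|41)=-1, (27|41)=-1; sign (−1)^0·-1^1·-1^2 = -1.
(a,b)_5: α=2, u≡3; β=1, v≡1 (mod 5); (3|5)=-1, (1|5)=+1; sign (−1)^0·-1^1·+1^2 = -1.
(a,b)_7: α=-1, u≡1; β=-2, v≡4 (mod 7); (1|7)=+1, (4|7)=+1; sign (−1)^0·+1^-2·+1^-1 = +1.
(a,b)_11: α=2, u≡9; β=0, v≡7 (mod 11); (9|11)=+1, (7|11)=-1; sign (−1)^0·+1^0·-1^2 = +1.
(a,b)_37: α=5, u≡24; β=3, v≡27 (mod 37); (24|37)=-1, (27|37)=+1; sign (−1)^0·-1^3·+1^5 = -1.
(a,b)_3: α=4, u≡2; β=6, v≡2 (mod 3); (2|3)=-1, (2|3)=-1; sign (−1)^0·-1^6·-1^4 = +1.
(a,b)_13: α=2, u≡11; β=1, v≡11 (mod 13); (11|13)=-1, (11|13)=-1; sign (−1)^0·-1^1·-1^2 = -1.
|Ram(518, -98605)| = 4, even; anisotropic at {5, 13, 37, 41}.

[5, 13, 37, 41]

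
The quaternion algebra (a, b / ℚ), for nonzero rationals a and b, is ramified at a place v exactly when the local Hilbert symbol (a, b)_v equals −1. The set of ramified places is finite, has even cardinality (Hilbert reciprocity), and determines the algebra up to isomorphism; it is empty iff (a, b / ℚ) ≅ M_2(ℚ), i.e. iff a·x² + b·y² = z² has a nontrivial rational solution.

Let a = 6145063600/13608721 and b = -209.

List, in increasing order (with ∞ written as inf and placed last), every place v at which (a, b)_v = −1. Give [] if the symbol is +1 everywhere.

(a, b) ≡ (9139, -209) mod (ℚ^×)²; places V = {2, 5, 7, 11, 13, 17, 19, 31, 37, 41, ∞}.
(a,b)_17: α=-2, u≡10; β=0, v≡12 (mod 17); (10|17)=-1, (12|17)=-1; sign (−1)^0·-1^0·-1^-2 = +1.
(a,b)_∞: sgn(9139)=+, sgn(-209)=−, so +1.
(a,b)_11: α=0, u≡1; β=1, v≡3 (mod 11); (1|11)=+1, (3|11)=+1; sign (−1)^0·+1^1·+1^0 = +1.
(a,b)_19: α=1, u≡6; β=1, v≡8 (mod 19); (6|19)=+1, (8|19)=-1; sign (−1)^1·+1^1·-1^1 = +1.
(a,b)_2: α=4, β=0; u≡3, v≡7 (mod 8); ε(u)ε(v)=1·1, αω(v)=4·0, βω(u)=0·1; sum ≡ 1  ⇒  -1.
(a,b)_31: α=-2, u≡10; β=0, v≡8 (mod 31); (10|31)=+1, (8|31)=+1; sign (−1)^0·+1^0·+1^-2 = +1.
(a,b)_37: α=1, u≡16; β=0, v≡13 (mod 37); (16|37)=+1, (13|37)=-1; sign (−1)^0·+1^0·-1^1 = -1.
(a,b)_5: α=2, u≡4; β=0, v≡1 (mod 5); (4|5)=+1, (1|5)=+1; sign (−1)^0·+1^0·+1^2 = +1.
(a,b)_7: α=-2, u≡1; β=0, v≡1 (mod 7); (1|7)=+1, (1|7)=+1; sign (−1)^0·+1^0·+1^-2 = +1.
(a,b)_13: α=1, u≡3; β=0, v≡12 (mod 13); (3|13)=+1, (12|13)=+1; sign (−1)^0·+1^0·+1^1 = +1.
(a,b)_41: α=2, u≡40; β=0, v≡37 (mod 41); (40|41)=+1, (37|41)=+1; sign (−1)^0·+1^0·+1^2 = +1.
Ram(9139, -209) = {2, 37}; no ℚ_2-point on the conic.

[2, 37]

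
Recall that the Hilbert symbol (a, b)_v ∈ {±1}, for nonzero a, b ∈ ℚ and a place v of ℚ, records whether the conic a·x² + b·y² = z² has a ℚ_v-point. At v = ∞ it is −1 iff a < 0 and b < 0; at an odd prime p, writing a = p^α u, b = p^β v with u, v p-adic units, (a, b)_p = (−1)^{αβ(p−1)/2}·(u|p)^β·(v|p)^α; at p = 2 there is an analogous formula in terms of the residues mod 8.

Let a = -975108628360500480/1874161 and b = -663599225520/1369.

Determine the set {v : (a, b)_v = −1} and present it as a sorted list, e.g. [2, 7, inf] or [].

(a, b) ≡ (-451605, -595) mod (ℚ^×)²; places V = {2, 3, 5, 7, 11, 17, 23, 37, ∞}.
(a,b)_23: α=3, u≡19; β=2, v≡8 (mod 23); (19|23)=-1, (8|23)=+1; sign (−1)^0·-1^2·+1^3 = +1.
(a,b)_17: α=1, u≡5; β=1, v≡8 (mod 17); (5|17)=-1, (8|17)=+1; sign (−1)^0·-1^1·+1^1 = -1.
(a,b)_7: α=1, u≡1; β=1, v≡5 (mod 7); (1|7)=+1, (5|7)=-1; sign (−1)^1·+1^1·-1^1 = +1.
(a,b)_37: α=-4, u≡20; β=-2, v≡28 (mod 37); (20|37)=-1, (28|37)=+1; sign (−1)^0·-1^-2·+1^-4 = +1.
(a,b)_3: α=3, u≡2; β=2, v≡2 (mod 3); (2|3)=-1, (2|3)=-1; sign (−1)^0·-1^2·-1^3 = -1.
(a,b)_2: α=8, β=4; u≡3, v≡5 (mod 8); ε(u)ε(v)=1·0, αω(v)=8·1, βω(u)=4·1; sum ≡ 0  ⇒  +1.
(a,b)_11: α=7, u≡6; β=4, v≡2 (mod 11); (6|11)=-1, (2|11)=-1; sign (−1)^0·-1^4·-1^7 = -1.
(a,b)_∞: sgn(-451605)=−, sgn(-595)=−, so -1.
(a,b)_5: α=1, u≡4; β=1, v≡4 (mod 5); (4|5)=+1, (4|5)=+1; sign (−1)^0·+1^1·+1^1 = +1.
(-451605, -595 / ℚ) ramifies at {3, 11, 17, ∞}: a division algebra.

[3, 11, 17, inf]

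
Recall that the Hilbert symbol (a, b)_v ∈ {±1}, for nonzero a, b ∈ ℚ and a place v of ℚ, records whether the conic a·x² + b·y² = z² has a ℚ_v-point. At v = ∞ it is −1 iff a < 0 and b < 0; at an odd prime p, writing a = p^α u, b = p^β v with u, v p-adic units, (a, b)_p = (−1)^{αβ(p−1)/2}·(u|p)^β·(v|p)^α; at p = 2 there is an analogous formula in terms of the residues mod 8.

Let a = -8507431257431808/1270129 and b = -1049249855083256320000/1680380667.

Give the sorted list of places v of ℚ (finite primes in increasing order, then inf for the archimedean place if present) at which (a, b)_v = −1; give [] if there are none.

Mod squares: a ≡ -849927, b ≡ -22971. Check v ∈ {∞, 2, 3, 5, 7, 13, 19, 23, 31, 37}.
v=5: a=5^0·(≡3), b=5^4·(≡4) mod 5; (3|5)=-1, (4|5)=+1; (−1)^{0·4·2}·(-1)^4·(+1)^0 = +1.
v=7: a=7^-4·(≡3), b=7^-6·(≡6) mod 7; (3|7)=-1, (6|7)=-1; (−1)^{-4·-6·3}·(-1)^-6·(-1)^-4 = +1.
v=3: a=3^1·(≡2), b=3^-3·(≡2) mod 3; (2|3)=-1, (2|3)=-1; (−1)^{1·-3·1}·(-1)^-3·(-1)^1 = -1.
v=31: a=31^1·(≡18), b=31^1·(≡22) mod 31; (18|31)=+1, (22|31)=-1; (−1)^{1·1·15}·(+1)^1·(-1)^1 = +1.
v=∞: -849927 < 0 and -22971 < 0  ⇒  (a,b)_∞ = -1.
v=13: a=13^5·(≡2), b=13^5·(≡10) mod 13; (2|13)=-1, (10|13)=+1; (−1)^{5·5·6}·(-1)^5·(+1)^5 = -1.
v=37: a=37^3·(≡24), b=37^4·(≡24) mod 37; (24|37)=-1, (24|37)=-1; (−1)^{3·4·18}·(-1)^4·(-1)^3 = -1.
v=23: a=23^-2·(≡22), b=23^-2·(≡16) mod 23; (22|23)=-1, (16|23)=+1; (−1)^{-2·-2·11}·(-1)^-2·(+1)^-2 = +1.
v=2: v_2(a)=8, v_2(b)=12; units ≡ 1, 5 (mod 8); ε·ε+αω+βω = 0·0+8·1+12·0 ≡ 0  ⇒  (a,b)_2 = +1.
v=19: a=19^1·(≡12), b=19^1·(≡17) mod 19; (12|19)=-1, (17|19)=+1; (−1)^{1·1·9}·(-1)^1·(+1)^1 = +1.
|Ram(-849927, -22971)| = 4, even; anisotropic at {3, 13, 37, ∞}.

[3, 13, 37, inf]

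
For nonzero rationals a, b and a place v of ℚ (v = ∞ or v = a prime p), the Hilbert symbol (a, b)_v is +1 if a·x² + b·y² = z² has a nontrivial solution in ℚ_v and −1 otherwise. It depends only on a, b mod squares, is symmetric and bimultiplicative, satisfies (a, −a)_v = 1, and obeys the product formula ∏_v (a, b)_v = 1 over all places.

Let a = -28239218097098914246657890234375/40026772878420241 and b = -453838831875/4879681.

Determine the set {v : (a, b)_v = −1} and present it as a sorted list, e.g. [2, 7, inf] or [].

(a, b) ≡ (-188071, -477411) mod (ℚ^×)²; places V = {2, 3, 5, 11, 13, 17, 23, 37, 41, 47, ∞}.
(a,b)_13: α=5, u≡8; β=2, v≡9 (mod 13); (8|13)=-1, (9|13)=+1; sign (−1)^0·-1^2·+1^5 = +1.
(a,b)_2: α=0, β=0; u≡1, v≡5 (mod 8); ε(u)ε(v)=0·0, αω(v)=0·1, βω(u)=0·0; sum ≡ 0  ⇒  +1.
(a,b)_47: α=-8, u≡30; β=-4, v≡45 (mod 47); (30|47)=-1, (45|47)=-1; sign (−1)^0·-1^-4·-1^-8 = +1.
(a,b)_5: α=8, u≡1; β=4, v≡4 (mod 5); (1|5)=+1, (4|5)=+1; sign (−1)^0·+1^4·+1^8 = +1.
(a,b)_11: α=2, u≡2; β=1, v≡9 (mod 11); (2|11)=-1, (9|11)=+1; sign (−1)^0·-1^1·+1^2 = -1.
(a,b)_3: α=12, u≡2; β=3, v≡1 (mod 3); (2|3)=-1, (1|3)=+1; sign (−1)^0·-1^3·+1^12 = -1.
(a,b)_37: α=3, u≡22; β=1, v≡21 (mod 37); (22|37)=-1, (21|37)=+1; sign (−1)^0·-1^1·+1^3 = -1.
(a,b)_∞: sgn(-188071)=−, sgn(-477411)=−, so -1.
(a,b)_23: α=3, u≡17; β=1, v≡6 (mod 23); (17|23)=-1, (6|23)=+1; sign (−1)^1·-1^1·+1^3 = +1.
(a,b)_41: α=-2, u≡37; β=0, v≡38 (mod 41); (37|41)=+1, (38|41)=-1; sign (−1)^0·+1^0·-1^-2 = +1.
(a,b)_17: α=3, u≡16; β=1, v≡2 (mod 17); (16|17)=+1, (2|17)=+1; sign (−1)^0·+1^1·+1^3 = +1.
Ram(-188071, -477411) = {3, 11, 37, ∞}; no ℚ_3-point on the conic.

[3, 11, 37, inf]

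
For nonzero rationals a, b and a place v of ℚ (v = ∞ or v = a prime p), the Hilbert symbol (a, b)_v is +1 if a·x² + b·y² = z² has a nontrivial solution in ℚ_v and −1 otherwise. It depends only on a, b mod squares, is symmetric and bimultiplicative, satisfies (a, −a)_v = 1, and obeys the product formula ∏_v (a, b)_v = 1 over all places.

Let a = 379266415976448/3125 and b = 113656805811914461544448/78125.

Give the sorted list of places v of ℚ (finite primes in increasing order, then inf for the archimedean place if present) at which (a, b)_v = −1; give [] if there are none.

(a, b) ≡ (2310, 10010) mod (ℚ^×)²; places V = {2, 3, 5, 7, 11, 13, ∞}.
(a,b)_∞: sgn(2310)=+, sgn(10010)=+, so +1.
(a,b)_7: α=1, u≡2; β=3, v≡4 (mod 7); (2|7)=+1, (4|7)=+1; sign (−1)^1·+1^3·+1^1 = -1.
(a,b)_3: α=5, u≡2; β=10, v≡2 (mod 3); (2|3)=-1, (2|3)=-1; sign (−1)^0·-1^10·-1^5 = -1.
(a,b)_11: α=5, u≡4; β=7, v≡8 (mod 11); (4|11)=+1, (8|11)=-1; sign (−1)^1·+1^7·-1^5 = +1.
(a,b)_2: α=13, β=17; u≡3, v≡5 (mod 8); ε(u)ε(v)=1·0, αω(v)=13·1, βω(u)=17·1; sum ≡ 0  ⇒  +1.
(a,b)_5: α=-5, u≡3; β=-7, v≡3 (mod 5); (3|5)=-1, (3|5)=-1; sign (−1)^0·-1^-7·-1^-5 = +1.
(a,b)_13: α=2, u≡10; β=3, v≡3 (mod 13); (10|13)=+1, (3|13)=+1; sign (−1)^0·+1^3·+1^2 = +1.
(2310, 10010 / ℚ) ramifies at {3, 7}: a division algebra.

[3, 7]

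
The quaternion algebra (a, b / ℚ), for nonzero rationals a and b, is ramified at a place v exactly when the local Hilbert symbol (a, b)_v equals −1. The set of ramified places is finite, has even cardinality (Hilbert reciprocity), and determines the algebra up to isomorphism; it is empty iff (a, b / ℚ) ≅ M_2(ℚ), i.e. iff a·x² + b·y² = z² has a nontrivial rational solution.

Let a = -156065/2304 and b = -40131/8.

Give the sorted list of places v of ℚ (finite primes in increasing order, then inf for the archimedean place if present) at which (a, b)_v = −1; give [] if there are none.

Mod squares: a ≡ -65, b ≡ -182. Check v ∈ {∞, 2, 3, 5, 7, 13}.
v=7: a=7^4·(≡5), b=7^3·(≡2) mod 7; (5|7)=-1, (2|7)=+1; (−1)^{4·3·3}·(-1)^3·(+1)^4 = -1.
v=2: v_2(a)=-8, v_2(b)=-3; units ≡ 7, 5 (mod 8); ε·ε+αω+βω = 1·0+-8·1+-3·0 ≡ 0  ⇒  (a,b)_2 = +1.
v=∞: -65 < 0 and -182 < 0  ⇒  (a,b)_∞ = -1.
v=5: a=5^1·(≡3), b=5^0·(≡3) mod 5; (3|5)=-1, (3|5)=-1; (−1)^{1·0·2}·(-1)^0·(-1)^1 = -1.
v=13: a=13^1·(≡11), b=13^1·(≡9) mod 13; (11|13)=-1, (9|13)=+1; (−1)^{1·1·6}·(-1)^1·(+1)^1 = -1.
v=3: a=3^-2·(≡1), b=3^2·(≡1) mod 3; (1|3)=+1, (1|3)=+1; (−1)^{-2·2·1}·(+1)^2·(+1)^-2 = +1.
|Ram(-65, -182)| = 4, even; anisotropic at {5, 7, 13, ∞}.

[5, 7, 13, inf]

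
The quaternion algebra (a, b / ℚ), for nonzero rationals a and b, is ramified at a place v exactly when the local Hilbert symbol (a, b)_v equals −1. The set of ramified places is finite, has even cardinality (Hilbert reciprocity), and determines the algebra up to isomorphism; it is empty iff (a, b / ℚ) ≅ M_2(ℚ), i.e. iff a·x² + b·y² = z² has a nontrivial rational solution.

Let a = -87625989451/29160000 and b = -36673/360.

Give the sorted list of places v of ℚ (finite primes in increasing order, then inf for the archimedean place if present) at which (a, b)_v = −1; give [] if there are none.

[2, inf]

Mod squares: a ≡ -91, b ≡ -2170. Check v ∈ {∞, 2, 3, 5, 7, 11, 13, 31}.
v=11: a=11^2·(≡2), b=11^0·(≡7) mod 11; (2|11)=-1, (7|11)=-1; (−1)^{2·0·5}·(-1)^0·(-1)^2 = +1.
v=7: a=7^3·(≡2), b=7^1·(≡6) mod 7; (2|7)=+1, (6|7)=-1; (−1)^{3·1·3}·(+1)^1·(-1)^3 = +1.
v=2: v_2(a)=-6, v_2(b)=-3; units ≡ 5, 3 (mod 8); ε·ε+αω+βω = 0·1+-6·1+-3·1 ≡ 1  ⇒  (a,b)_2 = -1.
v=∞: -91 < 0 and -2170 < 0  ⇒  (a,b)_∞ = -1.
v=31: a=31^2·(≡20), b=31^1·(≡3) mod 31; (20|31)=+1, (3|31)=-1; (−1)^{2·1·15}·(+1)^1·(-1)^2 = +1.
v=3: a=3^-6·(≡2), b=3^-2·(≡2) mod 3; (2|3)=-1, (2|3)=-1; (−1)^{-6·-2·1}·(-1)^-2·(-1)^-6 = +1.
v=5: a=5^-4·(≡4), b=5^-1·(≡1) mod 5; (4|5)=+1, (1|5)=+1; (−1)^{-4·-1·2}·(+1)^-1·(+1)^-4 = +1.
v=13: a=13^3·(≡6), b=13^2·(≡12) mod 13; (6|13)=-1, (12|13)=+1; (−1)^{3·2·6}·(-1)^2·(+1)^3 = +1.
|Ram(-91, -2170)| = 2, even; anisotropic at {2, ∞}.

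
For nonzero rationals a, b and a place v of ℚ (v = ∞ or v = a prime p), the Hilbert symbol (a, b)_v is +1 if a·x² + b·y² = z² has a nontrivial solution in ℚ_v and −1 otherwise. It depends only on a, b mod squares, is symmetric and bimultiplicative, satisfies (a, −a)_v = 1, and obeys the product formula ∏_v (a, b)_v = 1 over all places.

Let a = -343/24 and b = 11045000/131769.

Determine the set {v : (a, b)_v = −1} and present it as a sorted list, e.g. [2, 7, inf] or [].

(a, b) ≡ (-42, 2) mod (ℚ^×)²; places V = {2, 3, 5, 7, 11, 47, ∞}.
(a,b)_11: α=0, u≡10; β=-4, v≡6 (mod 11); (10|11)=-1, (6|11)=-1; sign (−1)^0·-1^-4·-1^0 = +1.
(a,b)_47: α=0, u≡19; β=2, v≡4 (mod 47); (19|47)=-1, (4|47)=+1; sign (−1)^0·-1^2·+1^0 = +1.
(a,b)_∞: sgn(-42)=−, sgn(2)=+, so +1.
(a,b)_2: α=-3, β=3; u≡3, v≡1 (mod 8); ε(u)ε(v)=1·0, αω(v)=-3·0, βω(u)=3·1; sum ≡ 1  ⇒  -1.
(a,b)_5: α=0, u≡3; β=4, v≡3 (mod 5); (3|5)=-1, (3|5)=-1; sign (−1)^0·-1^4·-1^0 = +1.
(a,b)_7: α=3, u≡2; β=0, v≡1 (mod 7); (2|7)=+1, (1|7)=+1; sign (−1)^0·+1^0·+1^3 = +1.
(a,b)_3: α=-1, u≡1; β=-2, v≡2 (mod 3); (1|3)=+1, (2|3)=-1; sign (−1)^0·+1^-2·-1^-1 = -1.
(-42, 2 / ℚ) ramifies at {2, 3}: a division algebra.

[2, 3]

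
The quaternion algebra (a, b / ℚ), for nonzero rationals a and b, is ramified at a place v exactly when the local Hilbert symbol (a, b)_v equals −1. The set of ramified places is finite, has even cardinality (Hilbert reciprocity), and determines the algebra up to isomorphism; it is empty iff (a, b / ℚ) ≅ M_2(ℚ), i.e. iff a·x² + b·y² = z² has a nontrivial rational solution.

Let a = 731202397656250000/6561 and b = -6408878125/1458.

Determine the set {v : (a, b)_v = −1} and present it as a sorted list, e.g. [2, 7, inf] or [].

(a, b) ≡ (145, -56810) mod (ℚ^×)²; places V = {2, 3, 5, 13, 19, 23, 29, ∞}.
(a,b)_2: α=4, β=-1; u≡1, v≡3 (mod 8); ε(u)ε(v)=0·1, αω(v)=4·1, βω(u)=-1·0; sum ≡ 0  ⇒  +1.
(a,b)_29: α=1, u≡23; β=0, v≡13 (mod 29); (23|29)=+1, (13|29)=+1; sign (−1)^0·+1^0·+1^1 = +1.
(a,b)_23: α=2, u≡22; β=1, v≡14 (mod 23); (22|23)=-1, (14|23)=-1; sign (−1)^0·-1^1·-1^2 = -1.
(a,b)_3: α=-8, u≡1; β=-6, v≡1 (mod 3); (1|3)=+1, (1|3)=+1; sign (−1)^0·+1^-6·+1^-8 = +1.
(a,b)_19: α=2, u≡10; β=3, v≡10 (mod 19); (10|19)=-1, (10|19)=-1; sign (−1)^0·-1^3·-1^2 = -1.
(a,b)_5: α=11, u≡4; β=5, v≡3 (mod 5); (4|5)=+1, (3|5)=-1; sign (−1)^0·+1^5·-1^11 = -1.
(a,b)_∞: sgn(145)=+, sgn(-56810)=−, so +1.
(a,b)_13: α=2, u≡5; β=1, v≡8 (mod 13); (5|13)=-1, (8|13)=-1; sign (−1)^0·-1^1·-1^2 = -1.
(145, -56810 / ℚ) ramifies at {5, 13, 19, 23}: a division algebra.

[5, 13, 19, 23]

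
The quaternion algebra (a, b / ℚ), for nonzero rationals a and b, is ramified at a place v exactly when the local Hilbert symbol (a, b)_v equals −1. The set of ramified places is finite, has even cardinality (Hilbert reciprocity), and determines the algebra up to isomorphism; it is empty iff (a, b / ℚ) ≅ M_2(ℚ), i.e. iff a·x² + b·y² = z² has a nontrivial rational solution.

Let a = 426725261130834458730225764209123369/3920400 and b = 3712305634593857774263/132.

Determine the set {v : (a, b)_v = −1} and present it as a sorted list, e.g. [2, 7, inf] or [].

[41, 47]

(a, b) ≡ (13489, 231) mod (ℚ^×)²; places V = {2, 3, 5, 7, 11, 19, 23, 29, 37, 41, 47, ∞}.
(a,b)_29: α=2, u≡16; β=2, v≡25 (mod 29); (16|29)=+1, (25|29)=+1; sign (−1)^0·+1^2·+1^2 = +1.
(a,b)_3: α=-4, u≡1; β=-1, v≡2 (mod 3); (1|3)=+1, (2|3)=-1; sign (−1)^0·+1^-1·-1^-4 = +1.
(a,b)_37: α=2, u≡3; β=0, v≡21 (mod 37); (3|37)=+1, (21|37)=+1; sign (−1)^0·+1^0·+1^2 = +1.
(a,b)_∞: sgn(13489)=+, sgn(231)=+, so +1.
(a,b)_47: α=3, u≡39; β=2, v≡22 (mod 47); (39|47)=-1, (22|47)=-1; sign (−1)^0·-1^2·-1^3 = -1.
(a,b)_19: α=2, u≡3; β=2, v≡10 (mod 19); (3|19)=-1, (10|19)=-1; sign (−1)^0·-1^2·-1^2 = +1.
(a,b)_11: α=-2, u≡9; β=-1, v≡10 (mod 11); (9|11)=+1, (10|11)=-1; sign (−1)^0·+1^-1·-1^-2 = +1.
(a,b)_23: α=6, u≡10; β=4, v≡3 (mod 23); (10|23)=-1, (3|23)=+1; sign (−1)^0·-1^4·+1^6 = +1.
(a,b)_41: α=7, u≡33; β=4, v≡12 (mod 41); (33|41)=+1, (12|41)=-1; sign (−1)^0·+1^4·-1^7 = -1.
(a,b)_5: α=-2, u≡4; β=0, v≡4 (mod 5); (4|5)=+1, (4|5)=+1; sign (−1)^0·+1^0·+1^-2 = +1.
(a,b)_7: α=3, u≡2; β=1, v≡3 (mod 7); (2|7)=+1, (3|7)=-1; sign (−1)^1·+1^1·-1^3 = +1.
(a,b)_2: α=-4, β=-2; u≡1, v≡7 (mod 8); ε(u)ε(v)=0·1, αω(v)=-4·0, βω(u)=-2·0; sum ≡ 0  ⇒  +1.
Ram(13489, 231) = {41, 47}; no ℚ_41-point on the conic.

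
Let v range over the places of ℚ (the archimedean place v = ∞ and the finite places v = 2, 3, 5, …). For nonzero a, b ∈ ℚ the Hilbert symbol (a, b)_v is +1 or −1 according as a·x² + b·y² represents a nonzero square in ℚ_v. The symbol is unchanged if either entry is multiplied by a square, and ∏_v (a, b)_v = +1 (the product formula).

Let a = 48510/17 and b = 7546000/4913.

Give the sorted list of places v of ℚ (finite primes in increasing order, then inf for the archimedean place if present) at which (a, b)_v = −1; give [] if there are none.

(a, b) ≡ (1870, 6545) mod (ℚ^×)²; places V = {2, 3, 5, 7, 11, 17, ∞}.
(a,b)_3: α=2, u≡1; β=0, v≡2 (mod 3); (1|3)=+1, (2|3)=-1; sign (−1)^0·+1^0·-1^2 = +1.
(a,b)_5: α=1, u≡1; β=3, v≡1 (mod 5); (1|5)=+1, (1|5)=+1; sign (−1)^0·+1^3·+1^1 = +1.
(a,b)_11: α=1, u≡9; β=1, v≡1 (mod 11); (9|11)=+1, (1|11)=+1; sign (−1)^1·+1^1·+1^1 = -1.
(a,b)_17: α=-1, u≡9; β=-3, v≡6 (mod 17); (9|17)=+1, (6|17)=-1; sign (−1)^0·+1^-3·-1^-1 = -1.
(a,b)_2: α=1, β=4; u≡7, v≡1 (mod 8); ε(u)ε(v)=1·0, αω(v)=1·0, βω(u)=4·0; sum ≡ 0  ⇒  +1.
(a,b)_∞: sgn(1870)=+, sgn(6545)=+, so +1.
(a,b)_7: α=2, u≡1; β=3, v≡1 (mod 7); (1|7)=+1, (1|7)=+1; sign (−1)^0·+1^3·+1^2 = +1.
|Ram(1870, 6545)| = 2, even; anisotropic at {11, 17}.

[11, 17]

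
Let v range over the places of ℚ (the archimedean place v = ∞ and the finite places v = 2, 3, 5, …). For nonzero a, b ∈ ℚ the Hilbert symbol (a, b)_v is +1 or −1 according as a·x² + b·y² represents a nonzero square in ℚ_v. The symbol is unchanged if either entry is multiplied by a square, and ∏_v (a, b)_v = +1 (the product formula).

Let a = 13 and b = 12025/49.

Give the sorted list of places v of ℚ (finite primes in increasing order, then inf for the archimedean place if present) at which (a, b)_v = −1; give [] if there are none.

(a, b) ≡ (13, 481) mod (ℚ^×)²; places V = {2, 5, 7, 13, 37, ∞}.
(a,b)_37: α=0, u≡13; β=1, v≡24 (mod 37); (13|37)=-1, (24|37)=-1; sign (−1)^0·-1^1·-1^0 = -1.
(a,b)_2: α=0, β=0; u≡5, v≡1 (mod 8); ε(u)ε(v)=0·0, αω(v)=0·0, βω(u)=0·1; sum ≡ 0  ⇒  +1.
(a,b)_5: α=0, u≡3; β=2, v≡4 (mod 5); (3|5)=-1, (4|5)=+1; sign (−1)^0·-1^2·+1^0 = +1.
(a,b)_∞: sgn(13)=+, sgn(481)=+, so +1.
(a,b)_7: α=0, u≡6; β=-2, v≡6 (mod 7); (6|7)=-1, (6|7)=-1; sign (−1)^0·-1^-2·-1^0 = +1.
(a,b)_13: α=1, u≡1; β=1, v≡8 (mod 13); (1|13)=+1, (8|13)=-1; sign (−1)^0·+1^1·-1^1 = -1.
Ram(13, 481) = {13, 37}; no ℚ_13-point on the conic.

[13, 37]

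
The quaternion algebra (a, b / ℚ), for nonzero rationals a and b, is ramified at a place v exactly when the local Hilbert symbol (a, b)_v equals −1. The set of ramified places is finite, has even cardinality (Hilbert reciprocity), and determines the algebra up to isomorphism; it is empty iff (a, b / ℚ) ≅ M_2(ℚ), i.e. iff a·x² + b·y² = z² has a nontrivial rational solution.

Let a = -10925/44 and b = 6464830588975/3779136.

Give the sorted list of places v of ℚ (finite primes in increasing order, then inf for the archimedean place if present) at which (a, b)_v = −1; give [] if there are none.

Mod squares: a ≡ -4807, b ≡ 31. Check v ∈ {∞, 2, 3, 5, 11, 19, 23, 31}.
v=19: a=19^1·(≡15), b=19^4·(≡15) mod 19; (15|19)=-1, (15|19)=-1; (−1)^{1·4·9}·(-1)^4·(-1)^1 = -1.
v=23: a=23^1·(≡19), b=23^2·(≡2) mod 23; (19|23)=-1, (2|23)=+1; (−1)^{1·2·11}·(-1)^2·(+1)^1 = +1.
v=3: a=3^0·(≡2), b=3^-10·(≡1) mod 3; (2|3)=-1, (1|3)=+1; (−1)^{0·-10·1}·(-1)^-10·(+1)^0 = +1.
v=∞: -4807 < 0 and 31 > 0  ⇒  (a,b)_∞ = +1.
v=31: a=31^0·(≡30), b=31^1·(≡9) mod 31; (30|31)=-1, (9|31)=+1; (−1)^{0·1·15}·(-1)^1·(+1)^0 = -1.
v=11: a=11^-1·(≡5), b=11^2·(≡1) mod 11; (5|11)=+1, (1|11)=+1; (−1)^{-1·2·5}·(+1)^2·(+1)^-1 = +1.
v=5: a=5^2·(≡2), b=5^2·(≡4) mod 5; (2|5)=-1, (4|5)=+1; (−1)^{2·2·2}·(-1)^2·(+1)^2 = +1.
v=2: v_2(a)=-2, v_2(b)=-6; units ≡ 1, 7 (mod 8); ε·ε+αω+βω = 0·1+-2·0+-6·0 ≡ 0  ⇒  (a,b)_2 = +1.
|Ram(-4807, 31)| = 2, even; anisotropic at {19, 31}.

[19, 31]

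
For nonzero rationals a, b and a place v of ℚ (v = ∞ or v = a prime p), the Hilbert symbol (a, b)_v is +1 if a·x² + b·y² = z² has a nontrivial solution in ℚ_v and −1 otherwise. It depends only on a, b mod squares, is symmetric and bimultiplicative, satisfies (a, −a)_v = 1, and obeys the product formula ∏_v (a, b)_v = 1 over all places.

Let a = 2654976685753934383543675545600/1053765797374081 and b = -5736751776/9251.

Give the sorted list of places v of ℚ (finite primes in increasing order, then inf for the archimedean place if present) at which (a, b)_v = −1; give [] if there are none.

(a, b) ≡ (266, -2926) mod (ℚ^×)²; places V = {2, 3, 5, 7, 11, 19, 29, 43, ∞}.
(a,b)_3: α=20, u≡2; β=6, v≡2 (mod 3); (2|3)=-1, (2|3)=-1; sign (−1)^0·-1^6·-1^20 = +1.
(a,b)_7: α=3, u≡3; β=1, v≡2 (mod 7); (3|7)=-1, (2|7)=+1; sign (−1)^1·-1^1·+1^3 = +1.
(a,b)_11: α=-6, u≡7; β=-1, v≡5 (mod 11); (7|11)=-1, (5|11)=+1; sign (−1)^0·-1^-1·+1^-6 = -1.
(a,b)_19: α=3, u≡18; β=1, v≡11 (mod 19); (18|19)=-1, (11|19)=+1; sign (−1)^1·-1^1·+1^3 = +1.
(a,b)_5: α=2, u≡4; β=0, v≡4 (mod 5); (4|5)=+1, (4|5)=+1; sign (−1)^0·+1^0·+1^2 = +1.
(a,b)_2: α=11, β=5; u≡5, v≡1 (mod 8); ε(u)ε(v)=0·0, αω(v)=11·0, βω(u)=5·1; sum ≡ 1  ⇒  -1.
(a,b)_29: α=-6, u≡6; β=-2, v≡27 (mod 29); (6|29)=+1, (27|29)=-1; sign (−1)^0·+1^-2·-1^-6 = +1.
(a,b)_43: α=6, u≡19; β=2, v≡14 (mod 43); (19|43)=-1, (14|43)=+1; sign (−1)^0·-1^2·+1^6 = +1.
(a,b)_∞: sgn(266)=+, sgn(-2926)=−, so +1.
(266, -2926 / ℚ) ramifies at {2, 11}: a division algebra.

[2, 11]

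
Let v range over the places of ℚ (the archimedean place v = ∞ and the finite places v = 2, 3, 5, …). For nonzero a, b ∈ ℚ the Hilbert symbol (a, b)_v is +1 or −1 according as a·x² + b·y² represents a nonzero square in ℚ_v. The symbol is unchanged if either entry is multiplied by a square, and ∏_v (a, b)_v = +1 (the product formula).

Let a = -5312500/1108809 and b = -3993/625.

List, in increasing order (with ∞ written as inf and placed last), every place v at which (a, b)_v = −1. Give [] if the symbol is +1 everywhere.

[2, 3, 5, inf]

(a, b) ≡ (-85, -33) mod (ℚ^×)²; places V = {2, 3, 5, 11, 13, 17, ∞}.
(a,b)_∞: sgn(-85)=−, sgn(-33)=−, so -1.
(a,b)_3: α=-8, u≡2; β=1, v≡1 (mod 3); (2|3)=-1, (1|3)=+1; sign (−1)^0·-1^1·+1^-8 = -1.
(a,b)_13: α=-2, u≡6; β=0, v≡11 (mod 13); (6|13)=-1, (11|13)=-1; sign (−1)^0·-1^0·-1^-2 = +1.
(a,b)_11: α=0, u≡3; β=3, v≡7 (mod 11); (3|11)=+1, (7|11)=-1; sign (−1)^0·+1^3·-1^0 = +1.
(a,b)_17: α=1, u≡11; β=0, v≡8 (mod 17); (11|17)=-1, (8|17)=+1; sign (−1)^0·-1^0·+1^1 = +1.
(a,b)_5: α=7, u≡3; β=-4, v≡2 (mod 5); (3|5)=-1, (2|5)=-1; sign (−1)^0·-1^-4·-1^7 = -1.
(a,b)_2: α=2, β=0; u≡3, v≡7 (mod 8); ε(u)ε(v)=1·1, αω(v)=2·0, βω(u)=0·1; sum ≡ 1  ⇒  -1.
Ram(-85, -33) = {2, 3, 5, ∞}; no ℚ_2-point on the conic.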